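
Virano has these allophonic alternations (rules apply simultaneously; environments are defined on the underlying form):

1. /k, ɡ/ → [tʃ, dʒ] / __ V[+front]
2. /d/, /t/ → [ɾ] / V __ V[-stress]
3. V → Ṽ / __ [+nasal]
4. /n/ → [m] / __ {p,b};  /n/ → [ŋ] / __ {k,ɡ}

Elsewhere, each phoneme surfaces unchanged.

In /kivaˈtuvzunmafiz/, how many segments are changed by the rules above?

2

Segments that undergo a rule: /k/ → [tʃ] (rule 1); /u/ → [ũ] (rule 3).
All other segments surface unchanged.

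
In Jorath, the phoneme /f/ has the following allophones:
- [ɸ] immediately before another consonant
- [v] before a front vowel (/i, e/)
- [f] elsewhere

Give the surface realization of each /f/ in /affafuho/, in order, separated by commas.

[ɸ], [f], [f]

Occurrence 1 (position 2): immediately before another consonant → [ɸ].
Occurrence 2 (position 3): no conditioning environment matches → elsewhere allophone [f].
Occurrence 3 (position 5): no conditioning environment matches → elsewhere allophone [f].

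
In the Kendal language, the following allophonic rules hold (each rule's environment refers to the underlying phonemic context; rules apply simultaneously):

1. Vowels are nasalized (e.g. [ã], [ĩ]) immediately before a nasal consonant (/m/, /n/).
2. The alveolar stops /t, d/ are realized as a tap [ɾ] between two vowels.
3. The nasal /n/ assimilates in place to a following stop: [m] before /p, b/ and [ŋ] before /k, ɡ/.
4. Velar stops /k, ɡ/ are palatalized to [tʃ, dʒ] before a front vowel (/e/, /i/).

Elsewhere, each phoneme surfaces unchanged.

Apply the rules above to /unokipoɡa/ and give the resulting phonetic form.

[ũnotʃipoɡa]

Rule 1 applies to /u/ (word-initial: before a nasal consonant) → [ũ].
/n/ (between /u/ and /o/): rule 3 targets it, but not before a labial or velar stop → unchanged [n].
/o/ (between /n/ and /k/) is in the target of rule 1 but the environment (before a nasal consonant) is not met → [o].
/k/ — between /o/ and /i/, before a front vowel — surfaces as [tʃ] (rule 4).
/i/ (between /k/ and /p/) fails the environment for rule 1, so it stays [i].
/p/ — not in any rule's target class → [p].
/o/ (between /p/ and /ɡ/): rule 1 targets it, but not before a nasal consonant → unchanged [o].
/ɡ/ (between /o/ and /a/) fails the environment for rule 4, so it stays [ɡ].
/a/ — word-final; rule 1 does not apply here → [a].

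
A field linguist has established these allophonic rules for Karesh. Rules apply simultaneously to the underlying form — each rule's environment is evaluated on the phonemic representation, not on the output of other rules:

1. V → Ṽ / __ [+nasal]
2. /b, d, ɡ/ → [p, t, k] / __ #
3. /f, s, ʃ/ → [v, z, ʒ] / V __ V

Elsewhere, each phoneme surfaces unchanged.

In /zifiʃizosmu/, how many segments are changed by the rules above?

2

Segments that undergo a rule: /f/ → [v] (rule 3); /ʃ/ → [ʒ] (rule 3).
All other segments surface unchanged.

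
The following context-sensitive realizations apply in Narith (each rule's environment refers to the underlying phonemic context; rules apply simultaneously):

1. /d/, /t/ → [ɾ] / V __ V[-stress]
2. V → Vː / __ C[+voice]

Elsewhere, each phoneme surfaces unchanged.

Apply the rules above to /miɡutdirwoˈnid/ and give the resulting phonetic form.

[miːɡutdiːrwoːˈniːd]

/m/ (word-initial) is unaffected → [m].
/i/ meets the environment for rule 2 (before a voiced consonant) → [iː].
/ɡ/ stays [ɡ].
/u/ (between /ɡ/ and /t/) fails the environment for rule 2, so it stays [u].
/t/ (between /u/ and /d/) is in the target of rule 1 but the environment (between a vowel and a following unstressed vowel) is not met → [t].
/d/ (between /t/ and /i/) fails the environment for rule 1, so it stays [d].
/i/ (between /d/ and /r/): before a voiced consonant, so rule 2 applies → [iː].
/r/ stays [r].
/w/ (between /r/ and /o/) is unaffected → [w].
/o/ (between /w/ and /n/): before a voiced consonant, so rule 2 applies → [oː].
/n/ (between /o/ and /i/) is unaffected → [n].
/i/ (between /n/ and /d/): before a voiced consonant, so rule 2 applies → [iː].
/d/ (word-final) is in the target of rule 1 but the environment (between a vowel and a following unstressed vowel) is not met → [d].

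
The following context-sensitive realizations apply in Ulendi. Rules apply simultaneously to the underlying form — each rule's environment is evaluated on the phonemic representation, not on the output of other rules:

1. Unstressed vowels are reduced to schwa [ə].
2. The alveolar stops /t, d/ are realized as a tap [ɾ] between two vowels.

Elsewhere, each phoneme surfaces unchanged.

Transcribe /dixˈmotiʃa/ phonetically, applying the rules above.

[dəxˈmoɾəʃə]

/d/ (word-initial) fails the environment for rule 2, so it stays [d].
/i/ (between /d/ and /x/): in an unstressed syllable, so rule 1 applies → [ə].
/x/ stays [x].
/m/ — not in any rule's target class → [m].
/o/ (between /m/ and /t/) is in the target of rule 1 but the environment (in an unstressed syllable) is not met → [o].
/t/ — between /o/ and /i/, between two vowels — surfaces as [ɾ] (rule 2).
/i/ meets the environment for rule 1 (in an unstressed syllable) → [ə].
/ʃ/ stays [ʃ].
/a/ (word-final): in an unstressed syllable, so rule 1 applies → [ə].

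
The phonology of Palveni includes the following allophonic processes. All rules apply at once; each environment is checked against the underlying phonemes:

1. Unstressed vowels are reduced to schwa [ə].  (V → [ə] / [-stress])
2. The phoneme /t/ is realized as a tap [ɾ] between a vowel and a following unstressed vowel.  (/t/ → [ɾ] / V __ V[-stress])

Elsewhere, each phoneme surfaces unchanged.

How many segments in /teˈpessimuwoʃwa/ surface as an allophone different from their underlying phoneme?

5

Segments that undergo a rule: /e/ → [ə] (rule 1); /i/ → [ə] (rule 1); /u/ → [ə] (rule 1); /o/ → [ə] (rule 1); /a/ → [ə] (rule 1).
All other segments surface unchanged.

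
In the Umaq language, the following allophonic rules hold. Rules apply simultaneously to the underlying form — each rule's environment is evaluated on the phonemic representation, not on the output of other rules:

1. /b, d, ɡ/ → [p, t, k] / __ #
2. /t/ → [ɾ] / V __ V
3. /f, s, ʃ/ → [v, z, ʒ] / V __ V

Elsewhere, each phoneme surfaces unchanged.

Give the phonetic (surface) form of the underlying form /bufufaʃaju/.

/b/ (word-initial) fails the environment for rule 1, so it stays [b].
/u/ — not in any rule's target class → [u].
Rule 3 applies to /f/ (between /u/ and /u/: between two vowels) → [v].
/u/ stays [u].
Rule 3 applies to /f/ (between /u/ and /a/: between two vowels) → [v].
/a/ — not in any rule's target class → [a].
Rule 3 applies to /ʃ/ (between /a/ and /a/: between two vowels) → [ʒ].
/a/ (between /ʃ/ and /j/): no rule targets it → [a].
/j/ (between /a/ and /u/): no rule targets it → [j].
/u/ stays [u].

[buvuvaʒaju]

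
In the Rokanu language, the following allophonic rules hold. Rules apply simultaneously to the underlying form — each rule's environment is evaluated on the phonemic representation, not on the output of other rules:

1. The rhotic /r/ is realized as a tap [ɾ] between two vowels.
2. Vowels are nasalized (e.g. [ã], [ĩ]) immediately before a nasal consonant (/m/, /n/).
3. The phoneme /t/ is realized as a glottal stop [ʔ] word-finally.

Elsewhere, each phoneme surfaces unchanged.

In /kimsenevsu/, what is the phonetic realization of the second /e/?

/e/ (between /n/ and /v/) fails the environment for rule 2, so it stays [e].

[e]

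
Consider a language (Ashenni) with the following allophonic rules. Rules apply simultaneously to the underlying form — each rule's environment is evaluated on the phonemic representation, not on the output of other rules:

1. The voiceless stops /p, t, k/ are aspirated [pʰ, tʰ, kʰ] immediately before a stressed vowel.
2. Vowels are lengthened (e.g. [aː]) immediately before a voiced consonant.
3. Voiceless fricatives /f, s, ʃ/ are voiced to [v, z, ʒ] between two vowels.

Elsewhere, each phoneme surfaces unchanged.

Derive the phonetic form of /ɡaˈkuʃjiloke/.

/ɡ/ stays [ɡ].
/a/ (between /ɡ/ and /k/) is in the target of rule 2 but the environment (before a voiced consonant) is not met → [a].
/k/ — between /a/ and /u/, immediately before a stressed vowel — surfaces as [kʰ] (rule 1).
/u/ (between /k/ and /ʃ/): rule 2 targets it, but not before a voiced consonant → unchanged [u].
/ʃ/ (between /u/ and /j/) fails the environment for rule 3, so it stays [ʃ].
/j/ stays [j].
/i/ — between /j/ and /l/, before a voiced consonant — surfaces as [iː] (rule 2).
/l/ — not in any rule's target class → [l].
/o/ — between /l/ and /k/; rule 2 does not apply here → [o].
/k/ — between /o/ and /e/; rule 1 does not apply here → [k].
/e/ (word-final) is in the target of rule 2 but the environment (before a voiced consonant) is not met → [e].

[ɡaˈkʰuʃjiːloke]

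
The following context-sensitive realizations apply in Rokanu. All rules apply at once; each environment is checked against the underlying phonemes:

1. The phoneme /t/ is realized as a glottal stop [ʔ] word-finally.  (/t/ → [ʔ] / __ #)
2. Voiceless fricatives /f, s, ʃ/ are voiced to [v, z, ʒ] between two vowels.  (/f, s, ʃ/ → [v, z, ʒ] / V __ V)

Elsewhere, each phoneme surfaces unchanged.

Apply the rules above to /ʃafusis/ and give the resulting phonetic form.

[ʃavuzis]

/ʃ/ — word-initial; rule 2 does not apply here → [ʃ].
/a/ (between /ʃ/ and /f/): no rule targets it → [a].
/f/ (between /a/ and /u/): between two vowels, so rule 2 applies → [v].
/u/ — not in any rule's target class → [u].
Rule 2 applies to /s/ (between /u/ and /i/: between two vowels) → [z].
/i/ (between /s/ and /s/): no rule targets it → [i].
/s/ — word-final; rule 2 does not apply here → [s].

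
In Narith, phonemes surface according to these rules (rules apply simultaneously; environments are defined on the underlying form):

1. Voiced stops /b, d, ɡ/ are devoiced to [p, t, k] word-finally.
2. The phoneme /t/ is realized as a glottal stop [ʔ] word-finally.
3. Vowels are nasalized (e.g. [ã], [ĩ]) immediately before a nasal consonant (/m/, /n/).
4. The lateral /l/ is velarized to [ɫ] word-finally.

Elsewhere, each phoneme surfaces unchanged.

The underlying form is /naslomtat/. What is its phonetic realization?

/n/ stays [n].
/a/ (between /n/ and /s/): rule 3 targets it, but not before a nasal consonant → unchanged [a].
/s/ (between /a/ and /l/): no rule targets it → [s].
/l/ — between /s/ and /o/; rule 4 does not apply here → [l].
/o/ meets the environment for rule 3 (before a nasal consonant) → [õ].
/m/ (between /o/ and /t/): no rule targets it → [m].
/t/ (between /m/ and /a/): rule 2 targets it, but not word-finally → unchanged [t].
/a/ (between /t/ and /t/) is in the target of rule 3 but the environment (before a nasal consonant) is not met → [a].
/t/ (word-final) occurs word-finally → [ʔ] by rule 2.

[naslõmtaʔ]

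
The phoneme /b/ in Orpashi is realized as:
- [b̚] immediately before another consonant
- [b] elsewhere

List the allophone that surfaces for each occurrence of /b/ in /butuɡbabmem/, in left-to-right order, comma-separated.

[b], [b], [b̚]

Occurrence 1 (position 1): no conditioning environment matches → elsewhere allophone [b].
Occurrence 2 (position 6): no conditioning environment matches → elsewhere allophone [b].
Occurrence 3 (position 8): immediately before another consonant → [b̚].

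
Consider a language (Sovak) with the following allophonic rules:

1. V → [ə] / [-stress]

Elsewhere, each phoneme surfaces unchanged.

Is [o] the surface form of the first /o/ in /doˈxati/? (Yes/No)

Rule 1 applies to /o/ (between /d/ and /x/: in an unstressed syllable) → [ə].
The actual realization is [ə], not [o].

No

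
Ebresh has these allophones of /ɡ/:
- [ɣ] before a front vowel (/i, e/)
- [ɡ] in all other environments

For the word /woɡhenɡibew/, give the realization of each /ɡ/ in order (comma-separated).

[ɡ], [ɣ]

Occurrence 1 (position 3): no conditioning environment matches → elsewhere allophone [ɡ].
Occurrence 2 (position 7): before a front vowel (/i, e/) → [ɣ].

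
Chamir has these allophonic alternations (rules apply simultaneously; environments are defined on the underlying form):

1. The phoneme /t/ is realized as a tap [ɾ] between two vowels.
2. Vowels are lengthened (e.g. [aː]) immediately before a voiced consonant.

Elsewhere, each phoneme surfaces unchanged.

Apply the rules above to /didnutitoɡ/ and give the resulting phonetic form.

/d/ (word-initial) is unaffected → [d].
/i/ (between /d/ and /d/): before a voiced consonant, so rule 2 applies → [iː].
/d/ — not in any rule's target class → [d].
/n/ (between /d/ and /u/): no rule targets it → [n].
/u/ (between /n/ and /t/) is in the target of rule 2 but the environment (before a voiced consonant) is not met → [u].
/t/ (between /u/ and /i/): between two vowels, so rule 1 applies → [ɾ].
/i/ — between /t/ and /t/; rule 2 does not apply here → [i].
/t/ — between /i/ and /o/, between two vowels — surfaces as [ɾ] (rule 1).
/o/ — between /t/ and /ɡ/, before a voiced consonant — surfaces as [oː] (rule 2).
/ɡ/ (word-final): no rule targets it → [ɡ].

[diːdnuɾiɾoːɡ]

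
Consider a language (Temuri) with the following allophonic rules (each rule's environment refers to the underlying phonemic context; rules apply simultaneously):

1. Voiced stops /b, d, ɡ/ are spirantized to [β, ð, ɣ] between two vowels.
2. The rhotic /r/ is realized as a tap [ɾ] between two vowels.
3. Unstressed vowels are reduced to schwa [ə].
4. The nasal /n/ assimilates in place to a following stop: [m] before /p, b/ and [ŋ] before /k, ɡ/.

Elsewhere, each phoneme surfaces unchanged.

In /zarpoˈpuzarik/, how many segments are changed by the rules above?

5

Segments that undergo a rule: /a/ → [ə] (rule 3); /o/ → [ə] (rule 3); /a/ → [ə] (rule 3); /r/ → [ɾ] (rule 2); /i/ → [ə] (rule 3).
All other segments surface unchanged.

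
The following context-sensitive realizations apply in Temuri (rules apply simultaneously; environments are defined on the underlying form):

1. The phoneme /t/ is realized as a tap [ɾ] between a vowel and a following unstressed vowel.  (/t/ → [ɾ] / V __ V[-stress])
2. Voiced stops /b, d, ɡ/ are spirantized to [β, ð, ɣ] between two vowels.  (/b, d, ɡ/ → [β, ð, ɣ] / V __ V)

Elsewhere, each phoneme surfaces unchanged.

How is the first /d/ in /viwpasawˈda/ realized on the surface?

/d/ — between /w/ and /a/; rule 2 does not apply here → [d].

[d]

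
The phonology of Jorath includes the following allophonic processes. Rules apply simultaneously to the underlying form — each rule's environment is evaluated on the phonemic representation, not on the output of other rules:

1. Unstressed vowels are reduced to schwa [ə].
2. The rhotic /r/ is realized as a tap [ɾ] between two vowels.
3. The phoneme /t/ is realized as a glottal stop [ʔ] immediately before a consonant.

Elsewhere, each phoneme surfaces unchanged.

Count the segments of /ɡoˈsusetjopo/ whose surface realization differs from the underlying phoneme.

Segments that undergo a rule: /o/ → [ə] (rule 1); /e/ → [ə] (rule 1); /t/ → [ʔ] (rule 3); /o/ → [ə] (rule 1); /o/ → [ə] (rule 1).
All other segments surface unchanged.

5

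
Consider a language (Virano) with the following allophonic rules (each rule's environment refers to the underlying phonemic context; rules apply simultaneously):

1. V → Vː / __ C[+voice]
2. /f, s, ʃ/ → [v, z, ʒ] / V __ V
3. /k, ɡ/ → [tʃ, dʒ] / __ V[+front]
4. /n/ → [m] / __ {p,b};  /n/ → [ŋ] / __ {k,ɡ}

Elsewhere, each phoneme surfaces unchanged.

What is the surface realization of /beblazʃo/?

[beːblaːzʃo]

/b/ stays [b].
Rule 1 applies to /e/ (between /b/ and /b/: before a voiced consonant) → [eː].
/b/ — not in any rule's target class → [b].
/l/ stays [l].
/a/ meets the environment for rule 1 (before a voiced consonant) → [aː].
/z/ (between /a/ and /ʃ/): no rule targets it → [z].
/ʃ/ — between /z/ and /o/; rule 2 does not apply here → [ʃ].
/o/ (word-final): rule 1 targets it, but not before a voiced consonant → unchanged [o].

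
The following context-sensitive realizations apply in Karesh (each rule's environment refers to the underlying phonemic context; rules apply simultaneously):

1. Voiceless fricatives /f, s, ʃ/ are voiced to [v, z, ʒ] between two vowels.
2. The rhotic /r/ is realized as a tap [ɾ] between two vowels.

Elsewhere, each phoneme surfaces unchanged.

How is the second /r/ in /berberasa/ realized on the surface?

/r/ meets the environment for rule 2 (between two vowels) → [ɾ].

[ɾ]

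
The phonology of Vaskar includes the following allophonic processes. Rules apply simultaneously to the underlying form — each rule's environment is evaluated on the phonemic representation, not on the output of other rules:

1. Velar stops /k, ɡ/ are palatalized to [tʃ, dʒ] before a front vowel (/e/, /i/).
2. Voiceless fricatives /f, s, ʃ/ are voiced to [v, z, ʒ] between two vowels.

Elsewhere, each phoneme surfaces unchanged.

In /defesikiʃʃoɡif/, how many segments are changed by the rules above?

Segments that undergo a rule: /f/ → [v] (rule 2); /s/ → [z] (rule 2); /k/ → [tʃ] (rule 1); /ɡ/ → [dʒ] (rule 1).
All other segments surface unchanged.

4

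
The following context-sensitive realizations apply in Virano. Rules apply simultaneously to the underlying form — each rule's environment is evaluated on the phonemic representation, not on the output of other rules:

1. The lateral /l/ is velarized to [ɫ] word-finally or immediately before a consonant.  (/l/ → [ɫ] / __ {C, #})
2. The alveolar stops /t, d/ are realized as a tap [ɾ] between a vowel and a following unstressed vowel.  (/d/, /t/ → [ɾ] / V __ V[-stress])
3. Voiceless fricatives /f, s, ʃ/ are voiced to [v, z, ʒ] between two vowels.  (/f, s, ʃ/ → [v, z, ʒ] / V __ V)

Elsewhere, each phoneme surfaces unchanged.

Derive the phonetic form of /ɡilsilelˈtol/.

/ɡ/ — not in any rule's target class → [ɡ].
/i/ (between /ɡ/ and /l/): no rule targets it → [i].
/l/ (between /i/ and /s/): word-finally or immediately before a consonant, so rule 1 applies → [ɫ].
/s/ (between /l/ and /i/) fails the environment for rule 3, so it stays [s].
/i/ — not in any rule's target class → [i].
/l/ — between /i/ and /e/; rule 1 does not apply here → [l].
/e/ — not in any rule's target class → [e].
/l/ (between /e/ and /t/) occurs word-finally or immediately before a consonant → [ɫ] by rule 1.
/t/ (between /l/ and /o/) is in the target of rule 2 but the environment (between a vowel and a following unstressed vowel) is not met → [t].
/o/ (between /t/ and /l/): no rule targets it → [o].
/l/ (word-final) occurs word-finally or immediately before a consonant → [ɫ] by rule 1.

[ɡiɫsileɫˈtoɫ]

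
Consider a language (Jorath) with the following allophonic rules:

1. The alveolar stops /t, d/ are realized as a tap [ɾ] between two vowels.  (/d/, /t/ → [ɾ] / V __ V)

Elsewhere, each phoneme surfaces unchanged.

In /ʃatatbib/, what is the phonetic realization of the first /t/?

/t/ — between /a/ and /a/, between two vowels — surfaces as [ɾ] (rule 1).

[ɾ]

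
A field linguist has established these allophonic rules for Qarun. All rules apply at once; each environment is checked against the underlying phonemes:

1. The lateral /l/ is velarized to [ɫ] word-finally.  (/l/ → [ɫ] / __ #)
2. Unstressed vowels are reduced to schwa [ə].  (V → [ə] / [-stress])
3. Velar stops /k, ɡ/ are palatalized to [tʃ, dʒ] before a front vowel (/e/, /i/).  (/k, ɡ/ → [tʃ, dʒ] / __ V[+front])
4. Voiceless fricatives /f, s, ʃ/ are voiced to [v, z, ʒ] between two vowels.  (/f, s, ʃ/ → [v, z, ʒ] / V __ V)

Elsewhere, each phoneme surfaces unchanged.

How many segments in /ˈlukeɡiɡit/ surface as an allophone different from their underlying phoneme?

6

Segments that undergo a rule: /k/ → [tʃ] (rule 3); /e/ → [ə] (rule 2); /ɡ/ → [dʒ] (rule 3); /i/ → [ə] (rule 2); /ɡ/ → [dʒ] (rule 3); /i/ → [ə] (rule 2).
All other segments surface unchanged.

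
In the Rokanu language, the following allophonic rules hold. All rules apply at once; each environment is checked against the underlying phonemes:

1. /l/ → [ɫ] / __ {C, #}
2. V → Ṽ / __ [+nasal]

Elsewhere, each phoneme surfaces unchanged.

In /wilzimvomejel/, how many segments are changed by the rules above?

4

Segments that undergo a rule: /l/ → [ɫ] (rule 1); /i/ → [ĩ] (rule 2); /o/ → [õ] (rule 2); /l/ → [ɫ] (rule 1).
All other segments surface unchanged.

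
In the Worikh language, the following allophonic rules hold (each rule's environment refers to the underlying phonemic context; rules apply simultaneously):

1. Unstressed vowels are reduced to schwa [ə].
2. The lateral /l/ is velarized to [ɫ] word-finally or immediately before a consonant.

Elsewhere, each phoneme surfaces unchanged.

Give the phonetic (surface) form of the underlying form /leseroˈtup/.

/l/ — word-initial; rule 2 does not apply here → [l].
/e/ meets the environment for rule 1 (in an unstressed syllable) → [ə].
Rule 1 applies to /e/ (between /s/ and /r/: in an unstressed syllable) → [ə].
/o/ meets the environment for rule 1 (in an unstressed syllable) → [ə].
/u/ (between /t/ and /p/): rule 1 targets it, but not in an unstressed syllable → unchanged [u].

[ləsərəˈtup]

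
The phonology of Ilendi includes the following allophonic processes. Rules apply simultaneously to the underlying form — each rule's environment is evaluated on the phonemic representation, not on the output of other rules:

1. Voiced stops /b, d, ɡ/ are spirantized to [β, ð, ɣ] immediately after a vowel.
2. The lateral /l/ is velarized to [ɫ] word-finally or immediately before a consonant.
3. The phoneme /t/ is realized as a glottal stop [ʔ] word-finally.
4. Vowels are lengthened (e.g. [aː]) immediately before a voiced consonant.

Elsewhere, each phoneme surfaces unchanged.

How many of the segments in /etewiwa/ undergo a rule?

2

Segments that undergo a rule: /e/ → [eː] (rule 4); /i/ → [iː] (rule 4).
All other segments surface unchanged.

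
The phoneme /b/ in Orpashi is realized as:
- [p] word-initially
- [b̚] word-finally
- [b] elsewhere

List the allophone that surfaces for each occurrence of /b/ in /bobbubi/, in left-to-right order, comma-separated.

Occurrence 1 (position 1): word-initially → [p].
Occurrence 2 (position 3): no conditioning environment matches → elsewhere allophone [b].
Occurrence 3 (position 4): no conditioning environment matches → elsewhere allophone [b].
Occurrence 4 (position 6): no conditioning environment matches → elsewhere allophone [b].

[p], [b], [b], [b]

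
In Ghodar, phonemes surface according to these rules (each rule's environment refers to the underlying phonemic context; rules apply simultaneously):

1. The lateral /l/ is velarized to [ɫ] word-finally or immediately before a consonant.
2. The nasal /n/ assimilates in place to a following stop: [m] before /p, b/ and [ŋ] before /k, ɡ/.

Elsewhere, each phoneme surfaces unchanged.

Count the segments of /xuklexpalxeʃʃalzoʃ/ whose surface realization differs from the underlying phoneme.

2

Segments that undergo a rule: /l/ → [ɫ] (rule 1); /l/ → [ɫ] (rule 1).
All other segments surface unchanged.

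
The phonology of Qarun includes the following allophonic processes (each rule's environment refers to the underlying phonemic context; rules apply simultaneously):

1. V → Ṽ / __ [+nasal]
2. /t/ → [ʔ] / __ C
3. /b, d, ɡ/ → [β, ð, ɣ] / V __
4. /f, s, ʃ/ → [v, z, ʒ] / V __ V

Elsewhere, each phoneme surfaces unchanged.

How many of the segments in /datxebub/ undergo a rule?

Segments that undergo a rule: /t/ → [ʔ] (rule 2); /b/ → [β] (rule 3); /b/ → [β] (rule 3).
All other segments surface unchanged.

3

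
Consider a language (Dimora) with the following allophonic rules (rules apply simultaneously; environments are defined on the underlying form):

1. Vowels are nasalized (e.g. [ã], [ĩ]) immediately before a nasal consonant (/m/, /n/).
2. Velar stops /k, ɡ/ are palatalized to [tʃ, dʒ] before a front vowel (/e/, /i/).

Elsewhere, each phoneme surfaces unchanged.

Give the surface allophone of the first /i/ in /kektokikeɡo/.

/i/ — between /k/ and /k/; rule 1 does not apply here → [i].

[i]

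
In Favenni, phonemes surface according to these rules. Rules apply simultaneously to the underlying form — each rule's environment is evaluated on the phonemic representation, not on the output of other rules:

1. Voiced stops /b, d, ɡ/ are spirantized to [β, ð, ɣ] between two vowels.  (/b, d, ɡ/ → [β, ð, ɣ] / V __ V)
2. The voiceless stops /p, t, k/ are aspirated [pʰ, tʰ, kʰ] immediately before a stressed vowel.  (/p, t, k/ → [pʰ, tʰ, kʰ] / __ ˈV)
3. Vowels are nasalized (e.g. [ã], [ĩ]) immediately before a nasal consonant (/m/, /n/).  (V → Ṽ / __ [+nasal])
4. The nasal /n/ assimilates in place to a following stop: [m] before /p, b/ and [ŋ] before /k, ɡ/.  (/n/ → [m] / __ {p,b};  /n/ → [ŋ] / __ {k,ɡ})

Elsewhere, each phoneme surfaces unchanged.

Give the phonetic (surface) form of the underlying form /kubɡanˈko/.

[kubɡãŋˈkʰo]

/k/ (word-initial) is in the target of rule 2 but the environment (immediately before a stressed vowel) is not met → [k].
/u/ — between /k/ and /b/; rule 3 does not apply here → [u].
/b/ — between /u/ and /ɡ/; rule 1 does not apply here → [b].
/ɡ/ (between /b/ and /a/) fails the environment for rule 1, so it stays [ɡ].
Rule 3 applies to /a/ (between /ɡ/ and /n/: before a nasal consonant) → [ã].
/n/ (between /a/ and /k/) occurs before a labial or velar stop → [ŋ] by rule 4.
/k/ (between /n/ and /o/): immediately before a stressed vowel, so rule 2 applies → [kʰ].
/o/ (word-final) is in the target of rule 3 but the environment (before a nasal consonant) is not met → [o].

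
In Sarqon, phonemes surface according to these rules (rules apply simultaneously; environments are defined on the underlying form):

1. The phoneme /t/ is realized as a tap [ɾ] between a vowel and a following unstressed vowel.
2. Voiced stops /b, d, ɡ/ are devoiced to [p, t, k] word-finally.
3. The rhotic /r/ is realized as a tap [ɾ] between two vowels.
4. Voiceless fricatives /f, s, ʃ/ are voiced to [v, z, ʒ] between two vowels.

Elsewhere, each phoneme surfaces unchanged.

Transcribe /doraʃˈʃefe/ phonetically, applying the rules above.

/d/ (word-initial) is in the target of rule 2 but the environment (word-finally) is not met → [d].
/o/ — not in any rule's target class → [o].
/r/ (between /o/ and /a/): between two vowels, so rule 3 applies → [ɾ].
/a/ — not in any rule's target class → [a].
/ʃ/ — between /a/ and /ʃ/; rule 4 does not apply here → [ʃ].
/ʃ/ (between /ʃ/ and /e/) is in the target of rule 4 but the environment (between two vowels) is not met → [ʃ].
/e/ (between /ʃ/ and /f/) is unaffected → [e].
/f/ — between /e/ and /e/, between two vowels — surfaces as [v] (rule 4).
/e/ (word-final): no rule targets it → [e].

[doɾaʃˈʃeve]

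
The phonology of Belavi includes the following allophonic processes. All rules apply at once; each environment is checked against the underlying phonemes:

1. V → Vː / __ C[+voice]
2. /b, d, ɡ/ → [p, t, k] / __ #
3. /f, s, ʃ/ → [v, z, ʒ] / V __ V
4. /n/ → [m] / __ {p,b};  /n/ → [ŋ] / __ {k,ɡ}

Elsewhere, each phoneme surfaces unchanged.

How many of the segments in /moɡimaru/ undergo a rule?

3

Segments that undergo a rule: /o/ → [oː] (rule 1); /i/ → [iː] (rule 1); /a/ → [aː] (rule 1).
All other segments surface unchanged.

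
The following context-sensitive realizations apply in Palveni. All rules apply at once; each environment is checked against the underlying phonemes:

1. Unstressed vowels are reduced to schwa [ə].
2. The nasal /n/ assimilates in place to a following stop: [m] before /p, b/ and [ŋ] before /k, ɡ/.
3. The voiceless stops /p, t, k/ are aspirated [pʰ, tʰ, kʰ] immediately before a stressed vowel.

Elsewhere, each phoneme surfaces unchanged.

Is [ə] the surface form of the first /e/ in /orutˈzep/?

/e/ (between /z/ and /p/) fails the environment for rule 1, so it stays [e].
The actual realization is [e], not [ə].

No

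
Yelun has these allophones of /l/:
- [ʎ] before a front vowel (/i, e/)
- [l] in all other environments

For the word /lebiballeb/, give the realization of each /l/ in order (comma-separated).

[ʎ], [l], [ʎ]

Occurrence 1 (position 1): before a front vowel (/i, e/) → [ʎ].
Occurrence 2 (position 7): no conditioning environment matches → elsewhere allophone [l].
Occurrence 3 (position 8): before a front vowel (/i, e/) → [ʎ].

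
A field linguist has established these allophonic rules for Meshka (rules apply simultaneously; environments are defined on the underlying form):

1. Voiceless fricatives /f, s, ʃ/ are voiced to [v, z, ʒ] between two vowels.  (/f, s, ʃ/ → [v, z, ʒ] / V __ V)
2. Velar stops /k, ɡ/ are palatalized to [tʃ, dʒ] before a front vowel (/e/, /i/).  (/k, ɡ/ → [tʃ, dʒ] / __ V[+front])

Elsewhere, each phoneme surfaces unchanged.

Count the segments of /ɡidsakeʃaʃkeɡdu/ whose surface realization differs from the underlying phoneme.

4

Segments that undergo a rule: /ɡ/ → [dʒ] (rule 2); /k/ → [tʃ] (rule 2); /ʃ/ → [ʒ] (rule 1); /k/ → [tʃ] (rule 2).
All other segments surface unchanged.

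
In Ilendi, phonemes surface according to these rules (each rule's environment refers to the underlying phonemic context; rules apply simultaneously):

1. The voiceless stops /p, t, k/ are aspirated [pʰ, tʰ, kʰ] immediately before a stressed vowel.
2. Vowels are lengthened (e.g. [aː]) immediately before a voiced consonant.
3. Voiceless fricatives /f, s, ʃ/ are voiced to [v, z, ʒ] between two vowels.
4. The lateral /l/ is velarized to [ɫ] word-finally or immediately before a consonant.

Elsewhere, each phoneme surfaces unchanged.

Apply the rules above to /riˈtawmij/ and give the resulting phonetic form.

/r/ (word-initial): no rule targets it → [r].
/i/ (between /r/ and /t/): rule 2 targets it, but not before a voiced consonant → unchanged [i].
/t/ (between /i/ and /a/): immediately before a stressed vowel, so rule 1 applies → [tʰ].
/a/ (between /t/ and /w/) occurs before a voiced consonant → [aː] by rule 2.
/w/ (between /a/ and /m/): no rule targets it → [w].
/m/ — not in any rule's target class → [m].
/i/ meets the environment for rule 2 (before a voiced consonant) → [iː].
/j/ (word-final): no rule targets it → [j].

[riˈtʰaːwmiːj]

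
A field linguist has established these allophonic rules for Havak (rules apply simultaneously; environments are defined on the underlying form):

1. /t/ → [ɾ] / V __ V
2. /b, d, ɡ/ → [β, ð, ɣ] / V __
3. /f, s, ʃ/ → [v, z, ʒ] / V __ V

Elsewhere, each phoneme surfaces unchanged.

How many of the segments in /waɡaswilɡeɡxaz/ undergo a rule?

2

Segments that undergo a rule: /ɡ/ → [ɣ] (rule 2); /ɡ/ → [ɣ] (rule 2).
All other segments surface unchanged.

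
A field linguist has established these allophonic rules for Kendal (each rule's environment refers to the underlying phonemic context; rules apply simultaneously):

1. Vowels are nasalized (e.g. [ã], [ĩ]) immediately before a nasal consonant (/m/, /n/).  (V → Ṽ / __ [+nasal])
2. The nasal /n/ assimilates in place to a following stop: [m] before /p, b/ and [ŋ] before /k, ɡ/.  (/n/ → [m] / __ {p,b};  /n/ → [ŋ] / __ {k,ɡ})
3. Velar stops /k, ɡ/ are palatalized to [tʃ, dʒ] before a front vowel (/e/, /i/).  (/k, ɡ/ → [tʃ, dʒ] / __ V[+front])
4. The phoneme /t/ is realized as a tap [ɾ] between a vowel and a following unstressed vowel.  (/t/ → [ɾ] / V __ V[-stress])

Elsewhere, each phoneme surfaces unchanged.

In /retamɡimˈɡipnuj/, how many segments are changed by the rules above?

5

Segments that undergo a rule: /t/ → [ɾ] (rule 4); /a/ → [ã] (rule 1); /ɡ/ → [dʒ] (rule 3); /i/ → [ĩ] (rule 1); /ɡ/ → [dʒ] (rule 3).
All other segments surface unchanged.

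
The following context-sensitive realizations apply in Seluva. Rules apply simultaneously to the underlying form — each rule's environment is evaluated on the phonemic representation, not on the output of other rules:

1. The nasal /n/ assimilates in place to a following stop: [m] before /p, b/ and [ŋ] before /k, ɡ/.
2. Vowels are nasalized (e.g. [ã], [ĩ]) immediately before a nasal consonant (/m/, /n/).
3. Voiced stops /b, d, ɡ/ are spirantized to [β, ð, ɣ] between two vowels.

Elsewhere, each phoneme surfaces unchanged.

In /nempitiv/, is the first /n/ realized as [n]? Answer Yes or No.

Yes

/n/ (word-initial) fails the environment for rule 1, so it stays [n].
The actual realization is [n], which matches [n].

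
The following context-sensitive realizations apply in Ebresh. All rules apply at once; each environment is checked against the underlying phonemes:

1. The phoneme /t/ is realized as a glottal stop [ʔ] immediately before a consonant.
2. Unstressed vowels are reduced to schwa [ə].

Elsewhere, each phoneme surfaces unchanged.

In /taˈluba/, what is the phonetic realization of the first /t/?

[t]

/t/ — word-initial; rule 1 does not apply here → [t].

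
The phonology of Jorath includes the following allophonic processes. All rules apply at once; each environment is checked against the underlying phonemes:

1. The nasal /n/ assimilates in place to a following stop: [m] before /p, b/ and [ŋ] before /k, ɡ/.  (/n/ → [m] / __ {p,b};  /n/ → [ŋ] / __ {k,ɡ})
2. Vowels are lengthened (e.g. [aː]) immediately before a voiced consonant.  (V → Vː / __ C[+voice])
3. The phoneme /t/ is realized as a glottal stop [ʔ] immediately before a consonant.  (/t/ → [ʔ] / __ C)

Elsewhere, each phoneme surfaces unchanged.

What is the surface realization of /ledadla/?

[leːdaːdla]

/l/ (word-initial): no rule targets it → [l].
/e/ (between /l/ and /d/): before a voiced consonant, so rule 2 applies → [eː].
/d/ (between /e/ and /a/): no rule targets it → [d].
/a/ (between /d/ and /d/) occurs before a voiced consonant → [aː] by rule 2.
/d/ (between /a/ and /l/): no rule targets it → [d].
/l/ (between /d/ and /a/): no rule targets it → [l].
/a/ (word-final) fails the environment for rule 2, so it stays [a].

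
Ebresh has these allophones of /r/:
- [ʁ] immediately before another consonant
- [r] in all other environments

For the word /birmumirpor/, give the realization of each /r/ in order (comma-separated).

Occurrence 1 (position 3): immediately before another consonant → [ʁ].
Occurrence 2 (position 8): immediately before another consonant → [ʁ].
Occurrence 3 (position 11): no conditioning environment matches → elsewhere allophone [r].

[ʁ], [ʁ], [r]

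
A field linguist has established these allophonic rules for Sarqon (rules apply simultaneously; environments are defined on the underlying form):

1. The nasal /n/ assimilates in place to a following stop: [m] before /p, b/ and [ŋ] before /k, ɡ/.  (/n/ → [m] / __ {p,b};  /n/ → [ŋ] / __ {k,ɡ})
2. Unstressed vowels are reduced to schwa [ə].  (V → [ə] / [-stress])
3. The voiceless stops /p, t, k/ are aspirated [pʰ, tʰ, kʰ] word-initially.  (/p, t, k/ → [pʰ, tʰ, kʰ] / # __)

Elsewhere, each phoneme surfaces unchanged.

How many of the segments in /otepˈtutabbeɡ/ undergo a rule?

4

Segments that undergo a rule: /o/ → [ə] (rule 2); /e/ → [ə] (rule 2); /a/ → [ə] (rule 2); /e/ → [ə] (rule 2).
All other segments surface unchanged.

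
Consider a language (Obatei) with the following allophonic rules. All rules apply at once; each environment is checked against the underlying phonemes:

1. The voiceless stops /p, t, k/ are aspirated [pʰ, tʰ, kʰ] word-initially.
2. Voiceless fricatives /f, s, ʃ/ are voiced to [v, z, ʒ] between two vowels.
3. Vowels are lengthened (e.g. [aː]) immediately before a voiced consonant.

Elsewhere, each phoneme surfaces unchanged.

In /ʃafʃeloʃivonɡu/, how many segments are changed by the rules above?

4

Segments that undergo a rule: /e/ → [eː] (rule 3); /ʃ/ → [ʒ] (rule 2); /i/ → [iː] (rule 3); /o/ → [oː] (rule 3).
All other segments surface unchanged.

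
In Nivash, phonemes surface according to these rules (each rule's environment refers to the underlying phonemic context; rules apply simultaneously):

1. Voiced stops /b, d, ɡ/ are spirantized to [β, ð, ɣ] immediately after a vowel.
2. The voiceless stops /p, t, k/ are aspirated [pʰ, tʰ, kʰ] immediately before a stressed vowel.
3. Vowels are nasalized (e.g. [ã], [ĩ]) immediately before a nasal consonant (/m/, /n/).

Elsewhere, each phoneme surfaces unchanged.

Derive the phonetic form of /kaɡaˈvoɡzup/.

[kaɣaˈvoɣzup]

/k/ (word-initial) fails the environment for rule 2, so it stays [k].
/a/ (between /k/ and /ɡ/) is in the target of rule 3 but the environment (before a nasal consonant) is not met → [a].
/ɡ/ — between /a/ and /a/, immediately after a vowel — surfaces as [ɣ] (rule 1).
/a/ (between /ɡ/ and /v/) fails the environment for rule 3, so it stays [a].
/v/ — not in any rule's target class → [v].
/o/ — between /v/ and /ɡ/; rule 3 does not apply here → [o].
Rule 1 applies to /ɡ/ (between /o/ and /z/: immediately after a vowel) → [ɣ].
/z/ (between /ɡ/ and /u/): no rule targets it → [z].
/u/ (between /z/ and /p/) fails the environment for rule 3, so it stays [u].
/p/ (word-final) is in the target of rule 2 but the environment (immediately before a stressed vowel) is not met → [p].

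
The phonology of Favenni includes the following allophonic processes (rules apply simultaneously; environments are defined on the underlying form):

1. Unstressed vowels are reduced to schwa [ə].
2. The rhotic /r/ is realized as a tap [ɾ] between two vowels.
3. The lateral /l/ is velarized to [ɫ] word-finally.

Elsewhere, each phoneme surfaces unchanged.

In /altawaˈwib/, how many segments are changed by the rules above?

3

Segments that undergo a rule: /a/ → [ə] (rule 1); /a/ → [ə] (rule 1); /a/ → [ə] (rule 1).
All other segments surface unchanged.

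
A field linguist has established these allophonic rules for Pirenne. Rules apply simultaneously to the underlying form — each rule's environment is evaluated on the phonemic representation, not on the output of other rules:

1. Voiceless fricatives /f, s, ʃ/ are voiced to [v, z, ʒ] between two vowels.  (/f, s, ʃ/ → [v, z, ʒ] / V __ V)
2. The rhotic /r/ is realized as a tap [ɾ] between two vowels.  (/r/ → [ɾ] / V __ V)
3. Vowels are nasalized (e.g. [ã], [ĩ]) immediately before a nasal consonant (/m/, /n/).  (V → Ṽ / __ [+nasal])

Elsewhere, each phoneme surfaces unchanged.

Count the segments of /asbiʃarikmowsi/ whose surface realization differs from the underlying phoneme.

2

Segments that undergo a rule: /ʃ/ → [ʒ] (rule 1); /r/ → [ɾ] (rule 2).
All other segments surface unchanged.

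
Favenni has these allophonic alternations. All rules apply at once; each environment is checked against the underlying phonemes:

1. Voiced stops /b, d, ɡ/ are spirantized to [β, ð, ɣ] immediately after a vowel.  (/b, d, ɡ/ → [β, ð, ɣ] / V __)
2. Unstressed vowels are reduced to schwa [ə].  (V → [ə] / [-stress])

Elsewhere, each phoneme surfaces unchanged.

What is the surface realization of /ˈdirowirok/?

/d/ (word-initial): rule 1 targets it, but not immediately after a vowel → unchanged [d].
/i/ (between /d/ and /r/) is in the target of rule 2 but the environment (in an unstressed syllable) is not met → [i].
/r/ (between /i/ and /o/) is unaffected → [r].
/o/ — between /r/ and /w/, in an unstressed syllable — surfaces as [ə] (rule 2).
/w/ stays [w].
Rule 2 applies to /i/ (between /w/ and /r/: in an unstressed syllable) → [ə].
/r/ (between /i/ and /o/): no rule targets it → [r].
/o/ (between /r/ and /k/) occurs in an unstressed syllable → [ə] by rule 2.
/k/ stays [k].

[ˈdirəwərək]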